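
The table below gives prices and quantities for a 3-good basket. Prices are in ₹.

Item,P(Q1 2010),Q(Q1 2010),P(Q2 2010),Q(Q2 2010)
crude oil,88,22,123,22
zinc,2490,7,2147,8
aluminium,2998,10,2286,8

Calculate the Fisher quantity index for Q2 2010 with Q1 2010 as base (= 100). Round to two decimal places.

93.46

Laspeyres component (base-period weights):
ΣP(Q1 2010)Q(Q2 2010) = 88×22 + 2490×8 + 2998×8 = 1936 + 19920 + 23984 = 45840
ΣP(Q1 2010)Q(Q1 2010) = 88×22 + 2490×7 + 2998×10 = 1936 + 17430 + 29980 = 49346
L = 45840 / 49346 × 100 = 92.8951
Paasche component (current-period weights):
ΣP(Q2 2010)Q(Q2 2010) = 123×22 + 2147×8 + 2286×8 = 2706 + 17176 + 18288 = 38170
ΣP(Q2 2010)Q(Q1 2010) = 123×22 + 2147×7 + 2286×10 = 2706 + 15029 + 22860 = 40595
P = 38170 / 40595 × 100 = 94.0264
Fisher = √(L × P) = √(92.8951 × 94.0264) = 93.4590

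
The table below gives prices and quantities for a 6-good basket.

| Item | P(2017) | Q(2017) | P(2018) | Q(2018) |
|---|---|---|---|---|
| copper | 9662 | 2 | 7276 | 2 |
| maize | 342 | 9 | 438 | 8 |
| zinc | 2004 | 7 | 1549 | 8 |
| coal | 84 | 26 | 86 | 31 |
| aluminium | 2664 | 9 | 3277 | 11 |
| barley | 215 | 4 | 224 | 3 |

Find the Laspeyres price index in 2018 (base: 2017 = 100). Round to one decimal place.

97.7

Laspeyres price index uses base-period quantities as weights.
ΣP(2018)·Q(2017) = 7276×2 + 438×9 + 1549×7 + 86×26 + 3277×9 + 224×4 = 14552 + 3942 + 10843 + 2236 + 29493 + 896 = 61962
ΣP(2017)·Q(2017) = 9662×2 + 342×9 + 2004×7 + 84×26 + 2664×9 + 215×4 = 19324 + 3078 + 14028 + 2184 + 23976 + 860 = 63450
Index = 61962 / 63450 × 100 = 97.6548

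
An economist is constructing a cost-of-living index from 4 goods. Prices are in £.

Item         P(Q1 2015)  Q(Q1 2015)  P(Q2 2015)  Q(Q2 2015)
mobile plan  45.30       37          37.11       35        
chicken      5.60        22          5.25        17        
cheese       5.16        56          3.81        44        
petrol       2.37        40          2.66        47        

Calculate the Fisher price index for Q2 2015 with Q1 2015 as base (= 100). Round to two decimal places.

83.04

Laspeyres component (base-period weights):
ΣP(Q2 2015)Q(Q1 2015) = 37.11×37 + 5.25×22 + 3.81×56 + 2.66×40 = 1373.07 + 115.5 + 213.36 + 106.4 = 1808.33
ΣP(Q1 2015)Q(Q1 2015) = 45.30×37 + 5.60×22 + 5.16×56 + 2.37×40 = 1676.1 + 123.2 + 288.96 + 94.8 = 2183.06
L = 1808.33 / 2183.06 × 100 = 82.8346
Paasche component (current-period weights):
ΣP(Q2 2015)Q(Q2 2015) = 37.11×35 + 5.25×17 + 3.81×44 + 2.66×47 = 1298.85 + 89.25 + 167.64 + 125.02 = 1680.76
ΣP(Q1 2015)Q(Q2 2015) = 45.30×35 + 5.60×17 + 5.16×44 + 2.37×47 = 1585.5 + 95.2 + 227.04 + 111.39 = 2019.13
P = 1680.76 / 2019.13 × 100 = 83.2418
Fisher = √(L × P) = √(82.8346 × 83.2418) = 83.0380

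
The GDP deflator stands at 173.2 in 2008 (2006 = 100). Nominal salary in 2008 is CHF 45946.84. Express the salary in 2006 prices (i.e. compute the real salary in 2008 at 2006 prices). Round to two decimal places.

Real = Nominal ÷ (Index/100) = 45946.84 ÷ (173.2/100)
     = 45946.84 ÷ 1.732 = 26528.1986

26528.20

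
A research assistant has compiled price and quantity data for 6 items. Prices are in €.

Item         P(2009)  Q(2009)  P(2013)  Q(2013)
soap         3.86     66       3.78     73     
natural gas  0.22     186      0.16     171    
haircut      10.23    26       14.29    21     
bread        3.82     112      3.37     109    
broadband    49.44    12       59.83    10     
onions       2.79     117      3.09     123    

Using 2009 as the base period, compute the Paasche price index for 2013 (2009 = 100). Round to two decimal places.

109.00

Paasche price index uses current-period quantities as weights.
ΣP(2013)·Q(2013) = 3.78×73 + 0.16×171 + 14.29×21 + 3.37×109 + 59.83×10 + 3.09×123 = 275.94 + 27.36 + 300.09 + 367.33 + 598.3 + 380.07 = 1949.09
ΣP(2009)·Q(2013) = 3.86×73 + 0.22×171 + 10.23×21 + 3.82×109 + 49.44×10 + 2.79×123 = 281.78 + 37.62 + 214.83 + 416.38 + 494.4 + 343.17 = 1788.18
Index = 1949.09 / 1788.18 × 100 = 108.9985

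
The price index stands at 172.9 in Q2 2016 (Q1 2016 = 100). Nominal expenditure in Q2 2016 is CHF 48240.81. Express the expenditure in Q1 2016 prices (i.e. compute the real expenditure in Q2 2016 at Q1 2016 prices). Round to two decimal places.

27900.99

Real = Nominal ÷ (Index/100) = 48240.81 ÷ (172.9/100)
     = 48240.81 ÷ 1.729 = 27900.9890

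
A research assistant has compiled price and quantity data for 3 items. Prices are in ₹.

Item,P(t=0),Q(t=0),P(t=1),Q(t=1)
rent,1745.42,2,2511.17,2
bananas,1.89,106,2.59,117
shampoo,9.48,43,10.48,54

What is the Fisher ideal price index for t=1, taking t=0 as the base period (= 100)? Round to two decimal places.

Laspeyres component (base-period weights):
ΣP(t=1)Q(t=0) = 2511.17×2 + 2.59×106 + 10.48×43 = 5022.34 + 274.54 + 450.64 = 5747.52
ΣP(t=0)Q(t=0) = 1745.42×2 + 1.89×106 + 9.48×43 = 3490.84 + 200.34 + 407.64 = 4098.82
L = 5747.52 / 4098.82 × 100 = 140.2238
Paasche component (current-period weights):
ΣP(t=1)Q(t=1) = 2511.17×2 + 2.59×117 + 10.48×54 = 5022.34 + 303.03 + 565.92 = 5891.29
ΣP(t=0)Q(t=1) = 1745.42×2 + 1.89×117 + 9.48×54 = 3490.84 + 221.13 + 511.92 = 4223.89
P = 5891.29 / 4223.89 × 100 = 139.4755
Fisher = √(L × P) = √(140.2238 × 139.4755) = 139.8491

139.85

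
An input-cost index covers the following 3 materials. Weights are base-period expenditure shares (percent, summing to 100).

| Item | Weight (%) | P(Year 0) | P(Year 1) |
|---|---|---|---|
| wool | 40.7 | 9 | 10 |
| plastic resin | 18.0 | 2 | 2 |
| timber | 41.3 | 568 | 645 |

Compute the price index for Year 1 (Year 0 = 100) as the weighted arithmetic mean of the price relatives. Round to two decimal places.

110.12

wool: 40.7 × (10/9) = 40.7 × 1.111111 = 45.2222
plastic resin: 18.0 × (2/2) = 18.0 × 1.000000 = 18.0000
timber: 41.3 × (645/568) = 41.3 × 1.135563 = 46.8988
Index = Σ wᵢ·(p₁ᵢ/p₀ᵢ) = 45.2222 + 18.0000 + 46.8988 = 110.1210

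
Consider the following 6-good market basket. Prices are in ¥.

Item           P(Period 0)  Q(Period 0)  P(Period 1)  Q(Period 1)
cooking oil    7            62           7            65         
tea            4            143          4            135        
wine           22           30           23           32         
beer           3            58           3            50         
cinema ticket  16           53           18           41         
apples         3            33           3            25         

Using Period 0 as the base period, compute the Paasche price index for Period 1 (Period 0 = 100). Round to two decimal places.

Paasche price index uses current-period quantities as weights.
ΣP(Period 1)·Q(Period 1) = 7×65 + 4×135 + 23×32 + 3×50 + 18×41 + 3×25 = 455 + 540 + 736 + 150 + 738 + 75 = 2694
ΣP(Period 0)·Q(Period 1) = 7×65 + 4×135 + 22×32 + 3×50 + 16×41 + 3×25 = 455 + 540 + 704 + 150 + 656 + 75 = 2580
Index = 2694 / 2580 × 100 = 104.4186

104.42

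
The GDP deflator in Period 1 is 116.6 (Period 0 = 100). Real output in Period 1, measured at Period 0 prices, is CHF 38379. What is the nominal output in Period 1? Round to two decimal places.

Nominal = Real × (Index/100) = 38379 × (116.6/100)
        = 38379 × 1.166 = 44749.9140

44749.91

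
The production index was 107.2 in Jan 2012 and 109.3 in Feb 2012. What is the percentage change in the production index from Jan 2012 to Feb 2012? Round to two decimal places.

Change = (109.3 − 107.2) / 107.2 × 100
       = 2.1 / 107.2 × 100 = 1.9590%

1.96%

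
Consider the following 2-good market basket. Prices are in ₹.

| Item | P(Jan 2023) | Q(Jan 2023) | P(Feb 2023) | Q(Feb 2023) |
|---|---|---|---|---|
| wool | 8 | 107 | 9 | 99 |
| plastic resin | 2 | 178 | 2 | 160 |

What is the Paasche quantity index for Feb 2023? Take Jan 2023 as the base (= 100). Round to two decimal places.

91.81

Paasche quantity index uses current-period prices as weights.
ΣP(Feb 2023)·Q(Feb 2023) = 9×99 + 2×160 = 891 + 320 = 1211
ΣP(Feb 2023)·Q(Jan 2023) = 9×107 + 2×178 = 963 + 356 = 1319
Index = 1211 / 1319 × 100 = 91.8120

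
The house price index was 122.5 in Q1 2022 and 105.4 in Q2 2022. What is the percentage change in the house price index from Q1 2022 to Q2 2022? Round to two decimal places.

Change = (105.4 − 122.5) / 122.5 × 100
       = -17.1 / 122.5 × 100 = -13.9592%

-13.96%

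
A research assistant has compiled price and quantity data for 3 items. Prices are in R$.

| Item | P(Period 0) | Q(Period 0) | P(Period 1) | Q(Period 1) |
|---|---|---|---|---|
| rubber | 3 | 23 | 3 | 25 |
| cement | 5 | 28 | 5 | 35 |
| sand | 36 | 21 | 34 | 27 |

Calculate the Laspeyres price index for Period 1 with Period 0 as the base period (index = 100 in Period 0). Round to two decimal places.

Laspeyres price index uses base-period quantities as weights.
ΣP(Period 1)·Q(Period 0) = 3×23 + 5×28 + 34×21 = 69 + 140 + 714 = 923
ΣP(Period 0)·Q(Period 0) = 3×23 + 5×28 + 36×21 = 69 + 140 + 756 = 965
Index = 923 / 965 × 100 = 95.6477

95.65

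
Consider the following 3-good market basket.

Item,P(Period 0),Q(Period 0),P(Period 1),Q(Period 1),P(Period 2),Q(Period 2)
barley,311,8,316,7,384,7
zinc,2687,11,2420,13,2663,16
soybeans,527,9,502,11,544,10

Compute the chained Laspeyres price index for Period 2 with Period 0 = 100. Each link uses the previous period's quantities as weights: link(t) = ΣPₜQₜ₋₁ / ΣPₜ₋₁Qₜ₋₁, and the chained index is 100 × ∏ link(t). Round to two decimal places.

Link Period 0→Period 1:
ΣP(Period 1)Q(Period 0) = 316×8 + 2420×11 + 502×9 = 2528 + 26620 + 4518 = 33666
ΣP(Period 0)Q(Period 0) = 311×8 + 2687×11 + 527×9 = 2488 + 29557 + 4743 = 36788
link = 33666/36788 = 0.915135
Link Period 1→Period 2:
ΣP(Period 2)Q(Period 1) = 384×7 + 2663×13 + 544×11 = 2688 + 34619 + 5984 = 43291
ΣP(Period 1)Q(Period 1) = 316×7 + 2420×13 + 502×11 = 2212 + 31460 + 5522 = 39194
link = 43291/39194 = 1.104531
Chained index = 100 × 0.915135 × 1.104531 = 101.0796

101.08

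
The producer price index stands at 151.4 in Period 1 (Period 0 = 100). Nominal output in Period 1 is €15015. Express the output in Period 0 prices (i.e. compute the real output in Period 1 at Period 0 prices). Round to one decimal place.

Real = Nominal ÷ (Index/100) = 15015 ÷ (151.4/100)
     = 15015 ÷ 1.514 = 9917.4373

9917.4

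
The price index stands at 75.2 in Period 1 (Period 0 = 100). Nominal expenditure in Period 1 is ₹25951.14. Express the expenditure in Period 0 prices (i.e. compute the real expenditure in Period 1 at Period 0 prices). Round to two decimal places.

34509.49

Real = Nominal ÷ (Index/100) = 25951.14 ÷ (75.2/100)
     = 25951.14 ÷ 0.752 = 34509.4947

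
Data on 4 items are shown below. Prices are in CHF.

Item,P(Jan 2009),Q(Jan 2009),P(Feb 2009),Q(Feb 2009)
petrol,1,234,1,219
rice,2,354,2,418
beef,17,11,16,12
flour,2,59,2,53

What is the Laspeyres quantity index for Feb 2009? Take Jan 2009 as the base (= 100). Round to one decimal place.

Laspeyres quantity index uses base-period prices as weights.
ΣP(Jan 2009)·Q(Feb 2009) = 1×219 + 2×418 + 17×12 + 2×53 = 219 + 836 + 204 + 106 = 1365
ΣP(Jan 2009)·Q(Jan 2009) = 1×234 + 2×354 + 17×11 + 2×59 = 234 + 708 + 187 + 118 = 1247
Index = 1365 / 1247 × 100 = 109.4627

109.5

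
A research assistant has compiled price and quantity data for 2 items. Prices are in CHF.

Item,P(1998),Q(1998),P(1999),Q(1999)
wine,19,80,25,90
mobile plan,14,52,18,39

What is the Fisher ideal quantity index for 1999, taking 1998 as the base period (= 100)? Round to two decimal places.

100.45

Laspeyres component (base-period weights):
ΣP(1998)Q(1999) = 19×90 + 14×39 = 1710 + 546 = 2256
ΣP(1998)Q(1998) = 19×80 + 14×52 = 1520 + 728 = 2248
L = 2256 / 2248 × 100 = 100.3559
Paasche component (current-period weights):
ΣP(1999)Q(1999) = 25×90 + 18×39 = 2250 + 702 = 2952
ΣP(1999)Q(1998) = 25×80 + 18×52 = 2000 + 936 = 2936
P = 2952 / 2936 × 100 = 100.5450
Fisher = √(L × P) = √(100.3559 × 100.5450) = 100.4504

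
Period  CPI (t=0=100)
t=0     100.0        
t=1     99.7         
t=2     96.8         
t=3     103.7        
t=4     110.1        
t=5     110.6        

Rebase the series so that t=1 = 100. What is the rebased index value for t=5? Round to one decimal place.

110.9

Rebased(t=5) = 110.6 / 99.7 × 100 = 110.9328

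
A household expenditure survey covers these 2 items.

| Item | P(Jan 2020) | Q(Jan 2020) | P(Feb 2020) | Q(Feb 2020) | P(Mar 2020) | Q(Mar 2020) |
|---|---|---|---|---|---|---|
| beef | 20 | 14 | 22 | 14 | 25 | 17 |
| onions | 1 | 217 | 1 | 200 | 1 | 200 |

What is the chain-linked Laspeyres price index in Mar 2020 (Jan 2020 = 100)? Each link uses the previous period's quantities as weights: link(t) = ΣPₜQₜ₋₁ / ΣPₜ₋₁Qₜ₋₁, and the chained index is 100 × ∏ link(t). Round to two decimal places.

114.37

Link Jan 2020→Feb 2020:
ΣP(Feb 2020)Q(Jan 2020) = 22×14 + 1×217 = 308 + 217 = 525
ΣP(Jan 2020)Q(Jan 2020) = 20×14 + 1×217 = 280 + 217 = 497
link = 525/497 = 1.056338
Link Feb 2020→Mar 2020:
ΣP(Mar 2020)Q(Feb 2020) = 25×14 + 1×200 = 350 + 200 = 550
ΣP(Feb 2020)Q(Feb 2020) = 22×14 + 1×200 = 308 + 200 = 508
link = 550/508 = 1.082677
Chained index = 100 × 1.056338 × 1.082677 = 114.3673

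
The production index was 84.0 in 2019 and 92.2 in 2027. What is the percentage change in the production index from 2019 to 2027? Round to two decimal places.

Change = (92.2 − 84.0) / 84.0 × 100
       = 8.2 / 84.0 × 100 = 9.7619%

9.76%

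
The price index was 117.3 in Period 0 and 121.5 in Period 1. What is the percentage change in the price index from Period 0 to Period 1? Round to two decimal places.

Change = (121.5 − 117.3) / 117.3 × 100
       = 4.2 / 117.3 × 100 = 3.5806%

3.58%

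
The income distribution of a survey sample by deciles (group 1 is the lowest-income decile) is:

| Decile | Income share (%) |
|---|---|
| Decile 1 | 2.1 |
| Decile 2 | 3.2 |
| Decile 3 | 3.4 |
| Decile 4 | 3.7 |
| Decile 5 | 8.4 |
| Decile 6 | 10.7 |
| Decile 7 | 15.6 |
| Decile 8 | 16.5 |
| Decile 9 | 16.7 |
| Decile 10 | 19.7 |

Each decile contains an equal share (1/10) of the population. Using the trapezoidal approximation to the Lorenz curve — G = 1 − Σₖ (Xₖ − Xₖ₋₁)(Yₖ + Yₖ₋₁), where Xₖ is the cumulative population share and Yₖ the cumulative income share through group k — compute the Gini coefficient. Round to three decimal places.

Cumulative income shares Yₖ: 0.0210, 0.0530, 0.0870, 0.1240, 0.2080, 0.3150, 0.4710, 0.6360, 0.8030, 1.0000
Σ (Xₖ−Xₖ₋₁)(Yₖ+Yₖ₋₁) = (1/10)(0.0210+0.0000) + (1/10)(0.0530+0.0210) + (1/10)(0.0870+0.0530) + (1/10)(0.1240+0.0870) + (1/10)(0.2080+0.1240) + (1/10)(0.3150+0.2080) + (1/10)(0.4710+0.3150) + (1/10)(0.6360+0.4710) + (1/10)(0.8030+0.6360) + (1/10)(1.0000+0.8030)
  = 0.0021 + 0.0074 + 0.0140 + 0.0211 + 0.0332 + 0.0523 + 0.0786 + 0.1107 + 0.1439 + 0.1803 = 0.6436
G = 1 − 0.6436 = 0.3564

0.356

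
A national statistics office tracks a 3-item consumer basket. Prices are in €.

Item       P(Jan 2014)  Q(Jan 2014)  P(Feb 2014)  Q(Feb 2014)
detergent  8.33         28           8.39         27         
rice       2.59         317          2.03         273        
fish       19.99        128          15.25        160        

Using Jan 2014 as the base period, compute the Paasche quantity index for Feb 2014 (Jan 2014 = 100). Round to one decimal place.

Paasche quantity index uses current-period prices as weights.
ΣP(Feb 2014)·Q(Feb 2014) = 8.39×27 + 2.03×273 + 15.25×160 = 226.53 + 554.19 + 2440 = 3220.72
ΣP(Feb 2014)·Q(Jan 2014) = 8.39×28 + 2.03×317 + 15.25×128 = 234.92 + 643.51 + 1952 = 2830.43
Index = 3220.72 / 2830.43 × 100 = 113.7891

113.8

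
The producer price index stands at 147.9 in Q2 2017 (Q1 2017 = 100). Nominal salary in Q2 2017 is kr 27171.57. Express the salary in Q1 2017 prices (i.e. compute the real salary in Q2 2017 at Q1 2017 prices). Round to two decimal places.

18371.58

Real = Nominal ÷ (Index/100) = 27171.57 ÷ (147.9/100)
     = 27171.57 ÷ 1.479 = 18371.5822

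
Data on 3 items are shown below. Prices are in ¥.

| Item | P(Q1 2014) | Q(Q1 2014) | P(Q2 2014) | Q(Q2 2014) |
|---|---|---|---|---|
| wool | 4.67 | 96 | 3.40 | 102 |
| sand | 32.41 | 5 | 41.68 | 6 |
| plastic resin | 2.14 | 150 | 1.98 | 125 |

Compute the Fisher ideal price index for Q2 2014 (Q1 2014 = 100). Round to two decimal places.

89.65

Laspeyres component (base-period weights):
ΣP(Q2 2014)Q(Q1 2014) = 3.40×96 + 41.68×5 + 1.98×150 = 326.4 + 208.4 + 297 = 831.8
ΣP(Q1 2014)Q(Q1 2014) = 4.67×96 + 32.41×5 + 2.14×150 = 448.32 + 162.05 + 321 = 931.37
L = 831.8 / 931.37 × 100 = 89.3093
Paasche component (current-period weights):
ΣP(Q2 2014)Q(Q2 2014) = 3.40×102 + 41.68×6 + 1.98×125 = 346.8 + 250.08 + 247.5 = 844.38
ΣP(Q1 2014)Q(Q2 2014) = 4.67×102 + 32.41×6 + 2.14×125 = 476.34 + 194.46 + 267.5 = 938.3
P = 844.38 / 938.3 × 100 = 89.9904
Fisher = √(L × P) = √(89.3093 × 89.9904) = 89.6492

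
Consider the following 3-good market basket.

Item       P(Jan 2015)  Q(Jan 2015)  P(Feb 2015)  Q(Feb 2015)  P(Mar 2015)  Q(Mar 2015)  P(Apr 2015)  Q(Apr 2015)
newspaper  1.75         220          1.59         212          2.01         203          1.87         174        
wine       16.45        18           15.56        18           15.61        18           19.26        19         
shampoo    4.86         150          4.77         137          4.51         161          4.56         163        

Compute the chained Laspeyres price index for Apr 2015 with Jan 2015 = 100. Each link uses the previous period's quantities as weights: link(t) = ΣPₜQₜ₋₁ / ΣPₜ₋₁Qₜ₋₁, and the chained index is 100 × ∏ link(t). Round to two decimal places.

Link Jan 2015→Feb 2015:
ΣP(Feb 2015)Q(Jan 2015) = 1.59×220 + 15.56×18 + 4.77×150 = 349.8 + 280.08 + 715.5 = 1345.38
ΣP(Jan 2015)Q(Jan 2015) = 1.75×220 + 16.45×18 + 4.86×150 = 385 + 296.1 + 729 = 1410.1
link = 1345.38/1410.1 = 0.954103
Link Feb 2015→Mar 2015:
ΣP(Mar 2015)Q(Feb 2015) = 2.01×212 + 15.61×18 + 4.51×137 = 426.12 + 280.98 + 617.87 = 1324.97
ΣP(Feb 2015)Q(Feb 2015) = 1.59×212 + 15.56×18 + 4.77×137 = 337.08 + 280.08 + 653.49 = 1270.65
link = 1324.97/1270.65 = 1.042750
Link Mar 2015→Apr 2015:
ΣP(Apr 2015)Q(Mar 2015) = 1.87×203 + 19.26×18 + 4.56×161 = 379.61 + 346.68 + 734.16 = 1460.45
ΣP(Mar 2015)Q(Mar 2015) = 2.01×203 + 15.61×18 + 4.51×161 = 408.03 + 280.98 + 726.11 = 1415.12
link = 1460.45/1415.12 = 1.032033
Chained index = 100 × 0.954103 × 1.042750 × 1.032033 = 102.6759

102.68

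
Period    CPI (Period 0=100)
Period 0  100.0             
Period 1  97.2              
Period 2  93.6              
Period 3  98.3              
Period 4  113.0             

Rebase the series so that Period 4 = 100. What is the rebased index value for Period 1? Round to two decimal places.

Rebased(Period 1) = 97.2 / 113.0 × 100 = 86.0177

86.02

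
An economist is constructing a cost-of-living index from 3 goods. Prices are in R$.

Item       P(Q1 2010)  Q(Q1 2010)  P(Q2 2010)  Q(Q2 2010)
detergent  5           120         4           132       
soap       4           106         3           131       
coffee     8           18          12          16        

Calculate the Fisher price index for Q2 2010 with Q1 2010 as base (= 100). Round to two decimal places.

85.82

Laspeyres component (base-period weights):
ΣP(Q2 2010)Q(Q1 2010) = 4×120 + 3×106 + 12×18 = 480 + 318 + 216 = 1014
ΣP(Q1 2010)Q(Q1 2010) = 5×120 + 4×106 + 8×18 = 600 + 424 + 144 = 1168
L = 1014 / 1168 × 100 = 86.8151
Paasche component (current-period weights):
ΣP(Q2 2010)Q(Q2 2010) = 4×132 + 3×131 + 12×16 = 528 + 393 + 192 = 1113
ΣP(Q1 2010)Q(Q2 2010) = 5×132 + 4×131 + 8×16 = 660 + 524 + 128 = 1312
P = 1113 / 1312 × 100 = 84.8323
Fisher = √(L × P) = √(86.8151 × 84.8323) = 85.8180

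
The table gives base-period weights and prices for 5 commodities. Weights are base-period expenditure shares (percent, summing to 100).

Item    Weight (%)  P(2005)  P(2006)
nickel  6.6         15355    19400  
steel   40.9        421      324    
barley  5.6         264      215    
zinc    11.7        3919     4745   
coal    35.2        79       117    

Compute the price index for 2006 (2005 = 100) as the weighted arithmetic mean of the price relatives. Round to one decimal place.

110.7

nickel: 6.6 × (19400/15355) = 6.6 × 1.263432 = 8.3387
steel: 40.9 × (324/421) = 40.9 × 0.769596 = 31.4765
barley: 5.6 × (215/264) = 5.6 × 0.814394 = 4.5606
zinc: 11.7 × (4745/3919) = 11.7 × 1.210768 = 14.1660
coal: 35.2 × (117/79) = 35.2 × 1.481013 = 52.1316
Index = Σ wᵢ·(p₁ᵢ/p₀ᵢ) = 8.3387 + 31.4765 + 4.5606 + 14.1660 + 52.1316 = 110.6734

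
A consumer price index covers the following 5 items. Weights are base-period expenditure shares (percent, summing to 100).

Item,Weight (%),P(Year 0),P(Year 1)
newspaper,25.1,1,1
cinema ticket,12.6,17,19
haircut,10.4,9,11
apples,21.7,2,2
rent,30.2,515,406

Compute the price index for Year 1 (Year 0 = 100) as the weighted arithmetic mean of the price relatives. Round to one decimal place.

newspaper: 25.1 × (1/1) = 25.1 × 1.000000 = 25.1000
cinema ticket: 12.6 × (19/17) = 12.6 × 1.117647 = 14.0824
haircut: 10.4 × (11/9) = 10.4 × 1.222222 = 12.7111
apples: 21.7 × (2/2) = 21.7 × 1.000000 = 21.7000
rent: 30.2 × (406/515) = 30.2 × 0.788350 = 23.8082
Index = Σ wᵢ·(p₁ᵢ/p₀ᵢ) = 25.1000 + 14.0824 + 12.7111 + 21.7000 + 23.8082 = 97.4016

97.4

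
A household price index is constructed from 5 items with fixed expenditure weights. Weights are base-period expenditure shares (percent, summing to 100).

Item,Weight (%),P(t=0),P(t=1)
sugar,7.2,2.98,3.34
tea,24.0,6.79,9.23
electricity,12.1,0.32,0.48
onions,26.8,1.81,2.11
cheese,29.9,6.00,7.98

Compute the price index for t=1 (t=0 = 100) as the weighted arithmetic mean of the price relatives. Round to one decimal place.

sugar: 7.2 × (3.34/2.98) = 7.2 × 1.120805 = 8.0698
tea: 24.0 × (9.23/6.79) = 24.0 × 1.359352 = 32.6244
electricity: 12.1 × (0.48/0.32) = 12.1 × 1.500000 = 18.1500
onions: 26.8 × (2.11/1.81) = 26.8 × 1.165746 = 31.2420
cheese: 29.9 × (7.98/6.00) = 29.9 × 1.330000 = 39.7670
Index = Σ wᵢ·(p₁ᵢ/p₀ᵢ) = 8.0698 + 32.6244 + 18.1500 + 31.2420 + 39.7670 = 129.8532

129.9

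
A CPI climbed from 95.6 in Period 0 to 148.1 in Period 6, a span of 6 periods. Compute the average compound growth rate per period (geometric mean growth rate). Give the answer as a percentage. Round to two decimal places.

Growth factor = (148.1/95.6)^(1/6) = (1.549163)^(1/6) = 1.075679
Growth rate = 1.075679 − 1 = 0.075679 = 7.5679%

7.57%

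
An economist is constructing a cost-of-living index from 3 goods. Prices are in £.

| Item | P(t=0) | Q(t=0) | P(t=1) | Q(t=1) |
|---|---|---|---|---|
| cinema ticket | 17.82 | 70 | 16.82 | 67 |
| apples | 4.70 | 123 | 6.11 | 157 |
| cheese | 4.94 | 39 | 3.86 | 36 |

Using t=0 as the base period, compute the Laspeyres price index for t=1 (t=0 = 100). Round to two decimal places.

Laspeyres price index uses base-period quantities as weights.
ΣP(t=1)·Q(t=0) = 16.82×70 + 6.11×123 + 3.86×39 = 1177.4 + 751.53 + 150.54 = 2079.47
ΣP(t=0)·Q(t=0) = 17.82×70 + 4.70×123 + 4.94×39 = 1247.4 + 578.1 + 192.66 = 2018.16
Index = 2079.47 / 2018.16 × 100 = 103.0379

103.04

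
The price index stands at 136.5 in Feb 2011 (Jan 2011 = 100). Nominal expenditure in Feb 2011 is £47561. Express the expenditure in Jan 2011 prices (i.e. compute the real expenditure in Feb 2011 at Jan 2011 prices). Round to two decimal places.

Real = Nominal ÷ (Index/100) = 47561 ÷ (136.5/100)
     = 47561 ÷ 1.365 = 34843.2234

34843.22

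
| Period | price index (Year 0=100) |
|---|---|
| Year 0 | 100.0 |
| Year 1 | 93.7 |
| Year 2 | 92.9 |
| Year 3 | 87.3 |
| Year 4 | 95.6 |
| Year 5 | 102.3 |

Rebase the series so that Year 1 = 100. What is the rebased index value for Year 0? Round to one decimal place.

106.7

Rebased(Year 0) = 100.0 / 93.7 × 100 = 106.7236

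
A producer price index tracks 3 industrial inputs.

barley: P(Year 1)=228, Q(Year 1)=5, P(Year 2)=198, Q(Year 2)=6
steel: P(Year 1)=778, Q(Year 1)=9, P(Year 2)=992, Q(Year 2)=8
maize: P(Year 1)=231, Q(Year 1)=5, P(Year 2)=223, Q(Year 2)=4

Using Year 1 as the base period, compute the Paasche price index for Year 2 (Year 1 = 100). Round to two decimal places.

Paasche price index uses current-period quantities as weights.
ΣP(Year 2)·Q(Year 2) = 198×6 + 992×8 + 223×4 = 1188 + 7936 + 892 = 10016
ΣP(Year 1)·Q(Year 2) = 228×6 + 778×8 + 231×4 = 1368 + 6224 + 924 = 8516
Index = 10016 / 8516 × 100 = 117.6139

117.61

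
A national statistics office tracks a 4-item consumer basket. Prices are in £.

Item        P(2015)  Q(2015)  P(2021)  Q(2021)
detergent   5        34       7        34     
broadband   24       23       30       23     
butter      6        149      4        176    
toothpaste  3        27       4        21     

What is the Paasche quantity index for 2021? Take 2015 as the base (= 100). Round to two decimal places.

105.15

Paasche quantity index uses current-period prices as weights.
ΣP(2021)·Q(2021) = 7×34 + 30×23 + 4×176 + 4×21 = 238 + 690 + 704 + 84 = 1716
ΣP(2021)·Q(2015) = 7×34 + 30×23 + 4×149 + 4×27 = 238 + 690 + 596 + 108 = 1632
Index = 1716 / 1632 × 100 = 105.1471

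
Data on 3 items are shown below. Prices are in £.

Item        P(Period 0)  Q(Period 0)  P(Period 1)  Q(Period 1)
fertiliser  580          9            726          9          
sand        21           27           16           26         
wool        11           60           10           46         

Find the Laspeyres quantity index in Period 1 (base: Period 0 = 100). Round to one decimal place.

Laspeyres quantity index uses base-period prices as weights.
ΣP(Period 0)·Q(Period 1) = 580×9 + 21×26 + 11×46 = 5220 + 546 + 506 = 6272
ΣP(Period 0)·Q(Period 0) = 580×9 + 21×27 + 11×60 = 5220 + 567 + 660 = 6447
Index = 6272 / 6447 × 100 = 97.2856

97.3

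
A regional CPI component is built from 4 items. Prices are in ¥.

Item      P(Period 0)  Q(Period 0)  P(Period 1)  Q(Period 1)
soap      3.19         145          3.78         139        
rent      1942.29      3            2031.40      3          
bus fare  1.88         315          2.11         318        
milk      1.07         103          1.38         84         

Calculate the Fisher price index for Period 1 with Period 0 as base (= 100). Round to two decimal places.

Laspeyres component (base-period weights):
ΣP(Period 1)Q(Period 0) = 3.78×145 + 2031.40×3 + 2.11×315 + 1.38×103 = 548.1 + 6094.2 + 664.65 + 142.14 = 7449.09
ΣP(Period 0)Q(Period 0) = 3.19×145 + 1942.29×3 + 1.88×315 + 1.07×103 = 462.55 + 5826.87 + 592.2 + 110.21 = 6991.83
L = 7449.09 / 6991.83 × 100 = 106.5399
Paasche component (current-period weights):
ΣP(Period 1)Q(Period 1) = 3.78×139 + 2031.40×3 + 2.11×318 + 1.38×84 = 525.42 + 6094.2 + 670.98 + 115.92 = 7406.52
ΣP(Period 0)Q(Period 1) = 3.19×139 + 1942.29×3 + 1.88×318 + 1.07×84 = 443.41 + 5826.87 + 597.84 + 89.88 = 6958
P = 7406.52 / 6958 × 100 = 106.4461
Fisher = √(L × P) = √(106.5399 × 106.4461) = 106.4930

106.49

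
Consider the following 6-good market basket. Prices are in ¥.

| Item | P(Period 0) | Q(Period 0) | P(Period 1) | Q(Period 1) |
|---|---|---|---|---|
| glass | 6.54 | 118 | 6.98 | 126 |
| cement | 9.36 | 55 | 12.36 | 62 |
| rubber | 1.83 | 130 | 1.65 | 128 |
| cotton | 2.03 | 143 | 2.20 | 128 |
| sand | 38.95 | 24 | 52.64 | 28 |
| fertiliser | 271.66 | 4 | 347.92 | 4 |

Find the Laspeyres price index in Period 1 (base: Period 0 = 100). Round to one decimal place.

122.2

Laspeyres price index uses base-period quantities as weights.
ΣP(Period 1)·Q(Period 0) = 6.98×118 + 12.36×55 + 1.65×130 + 2.20×143 + 52.64×24 + 347.92×4 = 823.64 + 679.8 + 214.5 + 314.6 + 1263.36 + 1391.68 = 4687.58
ΣP(Period 0)·Q(Period 0) = 6.54×118 + 9.36×55 + 1.83×130 + 2.03×143 + 38.95×24 + 271.66×4 = 771.72 + 514.8 + 237.9 + 290.29 + 934.8 + 1086.64 = 3836.15
Index = 4687.58 / 3836.15 × 100 = 122.1949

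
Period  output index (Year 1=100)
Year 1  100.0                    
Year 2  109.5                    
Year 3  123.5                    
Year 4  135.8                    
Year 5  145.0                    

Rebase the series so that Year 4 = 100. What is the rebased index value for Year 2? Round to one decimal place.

80.6

Rebased(Year 2) = 109.5 / 135.8 × 100 = 80.6333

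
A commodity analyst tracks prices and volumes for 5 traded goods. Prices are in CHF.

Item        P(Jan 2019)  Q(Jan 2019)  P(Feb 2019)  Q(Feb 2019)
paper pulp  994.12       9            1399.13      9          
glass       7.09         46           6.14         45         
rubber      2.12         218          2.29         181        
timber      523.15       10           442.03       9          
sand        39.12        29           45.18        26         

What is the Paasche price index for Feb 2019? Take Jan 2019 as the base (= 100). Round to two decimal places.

119.91

Paasche price index uses current-period quantities as weights.
ΣP(Feb 2019)·Q(Feb 2019) = 1399.13×9 + 6.14×45 + 2.29×181 + 442.03×9 + 45.18×26 = 12592.17 + 276.3 + 414.49 + 3978.27 + 1174.68 = 18435.91
ΣP(Jan 2019)·Q(Feb 2019) = 994.12×9 + 7.09×45 + 2.12×181 + 523.15×9 + 39.12×26 = 8947.08 + 319.05 + 383.72 + 4708.35 + 1017.12 = 15375.32
Index = 18435.91 / 15375.32 × 100 = 119.9059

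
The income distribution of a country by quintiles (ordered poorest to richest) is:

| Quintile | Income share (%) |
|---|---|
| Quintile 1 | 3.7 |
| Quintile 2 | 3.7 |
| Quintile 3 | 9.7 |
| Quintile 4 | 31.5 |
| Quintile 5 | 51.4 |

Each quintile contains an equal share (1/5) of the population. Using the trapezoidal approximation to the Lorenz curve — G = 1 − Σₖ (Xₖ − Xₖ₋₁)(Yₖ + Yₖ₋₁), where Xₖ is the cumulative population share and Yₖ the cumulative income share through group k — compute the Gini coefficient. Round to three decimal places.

Cumulative income shares Yₖ: 0.0370, 0.0740, 0.1710, 0.4860, 1.0000
Σ (Xₖ−Xₖ₋₁)(Yₖ+Yₖ₋₁) = (1/5)(0.0370+0.0000) + (1/5)(0.0740+0.0370) + (1/5)(0.1710+0.0740) + (1/5)(0.4860+0.1710) + (1/5)(1.0000+0.4860)
  = 0.0074 + 0.0222 + 0.0490 + 0.1314 + 0.2972 = 0.5072
G = 1 − 0.5072 = 0.4928

0.493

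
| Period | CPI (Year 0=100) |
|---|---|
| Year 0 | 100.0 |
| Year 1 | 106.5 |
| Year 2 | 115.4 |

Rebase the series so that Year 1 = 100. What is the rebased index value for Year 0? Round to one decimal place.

93.9

Rebased(Year 0) = 100.0 / 106.5 × 100 = 93.8967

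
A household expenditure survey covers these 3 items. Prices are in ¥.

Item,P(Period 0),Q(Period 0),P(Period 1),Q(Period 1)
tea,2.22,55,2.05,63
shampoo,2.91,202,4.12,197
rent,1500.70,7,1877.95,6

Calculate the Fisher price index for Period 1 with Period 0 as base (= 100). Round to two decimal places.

125.64

Laspeyres component (base-period weights):
ΣP(Period 1)Q(Period 0) = 2.05×55 + 4.12×202 + 1877.95×7 = 112.75 + 832.24 + 13145.65 = 14090.64
ΣP(Period 0)Q(Period 0) = 2.22×55 + 2.91×202 + 1500.70×7 = 122.1 + 587.82 + 10504.9 = 11214.82
L = 14090.64 / 11214.82 × 100 = 125.6430
Paasche component (current-period weights):
ΣP(Period 1)Q(Period 1) = 2.05×63 + 4.12×197 + 1877.95×6 = 129.15 + 811.64 + 11267.7 = 12208.49
ΣP(Period 0)Q(Period 1) = 2.22×63 + 2.91×197 + 1500.70×6 = 139.86 + 573.27 + 9004.2 = 9717.33
P = 12208.49 / 9717.33 × 100 = 125.6363
Fisher = √(L × P) = √(125.6430 × 125.6363) = 125.6396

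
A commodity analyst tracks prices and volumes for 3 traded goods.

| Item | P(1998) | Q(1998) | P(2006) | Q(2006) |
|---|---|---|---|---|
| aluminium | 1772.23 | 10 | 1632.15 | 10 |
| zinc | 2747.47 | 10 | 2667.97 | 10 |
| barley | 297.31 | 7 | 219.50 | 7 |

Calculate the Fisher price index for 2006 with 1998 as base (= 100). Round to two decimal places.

Laspeyres component (base-period weights):
ΣP(2006)Q(1998) = 1632.15×10 + 2667.97×10 + 219.50×7 = 16321.5 + 26679.7 + 1536.5 = 44537.7
ΣP(1998)Q(1998) = 1772.23×10 + 2747.47×10 + 297.31×7 = 17722.3 + 27474.7 + 2081.17 = 47278.17
L = 44537.7 / 47278.17 × 100 = 94.2035
Paasche component (current-period weights):
ΣP(2006)Q(2006) = 1632.15×10 + 2667.97×10 + 219.50×7 = 16321.5 + 26679.7 + 1536.5 = 44537.7
ΣP(1998)Q(2006) = 1772.23×10 + 2747.47×10 + 297.31×7 = 17722.3 + 27474.7 + 2081.17 = 47278.17
P = 44537.7 / 47278.17 × 100 = 94.2035
Fisher = √(L × P) = √(94.2035 × 94.2035) = 94.2035

94.20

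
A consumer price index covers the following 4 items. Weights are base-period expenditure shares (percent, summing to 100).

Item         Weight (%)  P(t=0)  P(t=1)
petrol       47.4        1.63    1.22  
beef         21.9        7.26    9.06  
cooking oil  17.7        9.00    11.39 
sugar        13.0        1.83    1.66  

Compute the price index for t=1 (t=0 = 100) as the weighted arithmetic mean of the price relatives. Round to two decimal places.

petrol: 47.4 × (1.22/1.63) = 47.4 × 0.748466 = 35.4773
beef: 21.9 × (9.06/7.26) = 21.9 × 1.247934 = 27.3298
cooking oil: 17.7 × (11.39/9.00) = 17.7 × 1.265556 = 22.4003
sugar: 13.0 × (1.66/1.83) = 13.0 × 0.907104 = 11.7923
Index = Σ wᵢ·(p₁ᵢ/p₀ᵢ) = 35.4773 + 27.3298 + 22.4003 + 11.7923 = 96.9997

97.00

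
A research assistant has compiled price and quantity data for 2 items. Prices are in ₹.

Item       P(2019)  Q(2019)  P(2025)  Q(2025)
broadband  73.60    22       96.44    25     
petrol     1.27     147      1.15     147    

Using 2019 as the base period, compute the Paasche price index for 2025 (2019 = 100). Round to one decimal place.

Paasche price index uses current-period quantities as weights.
ΣP(2025)·Q(2025) = 96.44×25 + 1.15×147 = 2411 + 169.05 = 2580.05
ΣP(2019)·Q(2025) = 73.60×25 + 1.27×147 = 1840 + 186.69 = 2026.69
Index = 2580.05 / 2026.69 × 100 = 127.3036

127.3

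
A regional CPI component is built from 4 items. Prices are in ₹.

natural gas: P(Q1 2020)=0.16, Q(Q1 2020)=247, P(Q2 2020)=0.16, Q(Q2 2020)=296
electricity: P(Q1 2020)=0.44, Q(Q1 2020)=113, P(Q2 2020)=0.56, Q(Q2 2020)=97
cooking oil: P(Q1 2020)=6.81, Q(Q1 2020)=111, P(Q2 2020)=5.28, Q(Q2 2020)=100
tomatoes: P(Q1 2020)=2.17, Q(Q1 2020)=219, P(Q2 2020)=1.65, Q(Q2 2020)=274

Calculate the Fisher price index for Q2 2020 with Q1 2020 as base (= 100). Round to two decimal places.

79.38

Laspeyres component (base-period weights):
ΣP(Q2 2020)Q(Q1 2020) = 0.16×247 + 0.56×113 + 5.28×111 + 1.65×219 = 39.52 + 63.28 + 586.08 + 361.35 = 1050.23
ΣP(Q1 2020)Q(Q1 2020) = 0.16×247 + 0.44×113 + 6.81×111 + 2.17×219 = 39.52 + 49.72 + 755.91 + 475.23 = 1320.38
L = 1050.23 / 1320.38 × 100 = 79.5400
Paasche component (current-period weights):
ΣP(Q2 2020)Q(Q2 2020) = 0.16×296 + 0.56×97 + 5.28×100 + 1.65×274 = 47.36 + 54.32 + 528 + 452.1 = 1081.78
ΣP(Q1 2020)Q(Q2 2020) = 0.16×296 + 0.44×97 + 6.81×100 + 2.17×274 = 47.36 + 42.68 + 681 + 594.58 = 1365.62
P = 1081.78 / 1365.62 × 100 = 79.2153
Fisher = √(L × P) = √(79.5400 × 79.2153) = 79.3775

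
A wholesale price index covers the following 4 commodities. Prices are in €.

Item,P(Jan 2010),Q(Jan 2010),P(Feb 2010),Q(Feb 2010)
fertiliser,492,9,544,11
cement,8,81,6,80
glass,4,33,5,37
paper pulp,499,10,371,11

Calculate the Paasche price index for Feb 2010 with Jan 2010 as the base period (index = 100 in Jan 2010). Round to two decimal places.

Paasche price index uses current-period quantities as weights.
ΣP(Feb 2010)·Q(Feb 2010) = 544×11 + 6×80 + 5×37 + 371×11 = 5984 + 480 + 185 + 4081 = 10730
ΣP(Jan 2010)·Q(Feb 2010) = 492×11 + 8×80 + 4×37 + 499×11 = 5412 + 640 + 148 + 5489 = 11689
Index = 10730 / 11689 × 100 = 91.7957

91.80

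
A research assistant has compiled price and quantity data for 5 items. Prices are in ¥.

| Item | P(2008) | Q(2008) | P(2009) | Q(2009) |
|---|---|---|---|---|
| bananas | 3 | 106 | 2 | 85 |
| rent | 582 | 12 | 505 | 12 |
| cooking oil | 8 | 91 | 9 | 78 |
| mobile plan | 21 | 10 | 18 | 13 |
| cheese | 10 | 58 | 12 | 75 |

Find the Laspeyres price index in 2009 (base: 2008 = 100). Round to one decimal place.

Laspeyres price index uses base-period quantities as weights.
ΣP(2009)·Q(2008) = 2×106 + 505×12 + 9×91 + 18×10 + 12×58 = 212 + 6060 + 819 + 180 + 696 = 7967
ΣP(2008)·Q(2008) = 3×106 + 582×12 + 8×91 + 21×10 + 10×58 = 318 + 6984 + 728 + 210 + 580 = 8820
Index = 7967 / 8820 × 100 = 90.3288

90.3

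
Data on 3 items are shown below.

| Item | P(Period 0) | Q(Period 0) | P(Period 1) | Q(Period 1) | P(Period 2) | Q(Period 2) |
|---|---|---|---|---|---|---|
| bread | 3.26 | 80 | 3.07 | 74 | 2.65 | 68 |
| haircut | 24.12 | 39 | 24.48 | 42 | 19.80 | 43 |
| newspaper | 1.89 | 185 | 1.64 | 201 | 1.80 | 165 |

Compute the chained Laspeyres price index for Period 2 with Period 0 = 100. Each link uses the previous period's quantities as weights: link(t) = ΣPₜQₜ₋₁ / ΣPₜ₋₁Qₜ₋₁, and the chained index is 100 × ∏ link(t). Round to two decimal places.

84.99

Link Period 0→Period 1:
ΣP(Period 1)Q(Period 0) = 3.07×80 + 24.48×39 + 1.64×185 = 245.6 + 954.72 + 303.4 = 1503.72
ΣP(Period 0)Q(Period 0) = 3.26×80 + 24.12×39 + 1.89×185 = 260.8 + 940.68 + 349.65 = 1551.13
link = 1503.72/1551.13 = 0.969435
Link Period 1→Period 2:
ΣP(Period 2)Q(Period 1) = 2.65×74 + 19.80×42 + 1.80×201 = 196.1 + 831.6 + 361.8 = 1389.5
ΣP(Period 1)Q(Period 1) = 3.07×74 + 24.48×42 + 1.64×201 = 227.18 + 1028.16 + 329.64 = 1584.98
link = 1389.5/1584.98 = 0.876667
Chained index = 100 × 0.969435 × 0.876667 = 84.9872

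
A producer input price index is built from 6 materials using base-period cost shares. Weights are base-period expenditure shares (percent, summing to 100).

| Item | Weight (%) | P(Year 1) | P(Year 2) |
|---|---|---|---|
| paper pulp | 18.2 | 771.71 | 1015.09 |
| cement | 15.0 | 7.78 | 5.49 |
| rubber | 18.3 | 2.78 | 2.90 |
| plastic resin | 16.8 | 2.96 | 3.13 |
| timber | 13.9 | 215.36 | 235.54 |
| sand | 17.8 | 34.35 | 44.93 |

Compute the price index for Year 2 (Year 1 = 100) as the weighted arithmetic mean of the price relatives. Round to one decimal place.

paper pulp: 18.2 × (1015.09/771.71) = 18.2 × 1.315378 = 23.9399
cement: 15.0 × (5.49/7.78) = 15.0 × 0.705656 = 10.5848
rubber: 18.3 × (2.90/2.78) = 18.3 × 1.043165 = 19.0899
plastic resin: 16.8 × (3.13/2.96) = 16.8 × 1.057432 = 17.7649
timber: 13.9 × (235.54/215.36) = 13.9 × 1.093704 = 15.2025
sand: 17.8 × (44.93/34.35) = 17.8 × 1.308006 = 23.2825
Index = Σ wᵢ·(p₁ᵢ/p₀ᵢ) = 23.9399 + 10.5848 + 19.0899 + 17.7649 + 15.2025 + 23.2825 = 109.8645

109.9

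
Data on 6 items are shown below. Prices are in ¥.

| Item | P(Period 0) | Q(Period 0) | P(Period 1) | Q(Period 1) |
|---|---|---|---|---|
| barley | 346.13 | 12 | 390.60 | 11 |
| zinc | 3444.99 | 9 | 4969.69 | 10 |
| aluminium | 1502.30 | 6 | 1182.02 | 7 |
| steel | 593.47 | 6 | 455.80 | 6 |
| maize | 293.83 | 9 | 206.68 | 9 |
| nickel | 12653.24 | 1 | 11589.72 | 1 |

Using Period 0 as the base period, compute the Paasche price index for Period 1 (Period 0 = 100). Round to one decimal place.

116.0

Paasche price index uses current-period quantities as weights.
ΣP(Period 1)·Q(Period 1) = 390.60×11 + 4969.69×10 + 1182.02×7 + 455.80×6 + 206.68×9 + 11589.72×1 = 4296.6 + 49696.9 + 8274.14 + 2734.8 + 1860.12 + 11589.72 = 78452.28
ΣP(Period 0)·Q(Period 1) = 346.13×11 + 3444.99×10 + 1502.30×7 + 593.47×6 + 293.83×9 + 12653.24×1 = 3807.43 + 34449.9 + 10516.1 + 3560.82 + 2644.47 + 12653.24 = 67631.96
Index = 78452.28 / 67631.96 × 100 = 115.9988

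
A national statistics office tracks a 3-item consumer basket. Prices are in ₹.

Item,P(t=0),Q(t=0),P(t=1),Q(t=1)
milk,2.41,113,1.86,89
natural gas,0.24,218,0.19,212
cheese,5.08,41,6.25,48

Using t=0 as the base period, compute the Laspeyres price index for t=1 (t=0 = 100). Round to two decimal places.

Laspeyres price index uses base-period quantities as weights.
ΣP(t=1)·Q(t=0) = 1.86×113 + 0.19×218 + 6.25×41 = 210.18 + 41.42 + 256.25 = 507.85
ΣP(t=0)·Q(t=0) = 2.41×113 + 0.24×218 + 5.08×41 = 272.33 + 52.32 + 208.28 = 532.93
Index = 507.85 / 532.93 × 100 = 95.2939

95.29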